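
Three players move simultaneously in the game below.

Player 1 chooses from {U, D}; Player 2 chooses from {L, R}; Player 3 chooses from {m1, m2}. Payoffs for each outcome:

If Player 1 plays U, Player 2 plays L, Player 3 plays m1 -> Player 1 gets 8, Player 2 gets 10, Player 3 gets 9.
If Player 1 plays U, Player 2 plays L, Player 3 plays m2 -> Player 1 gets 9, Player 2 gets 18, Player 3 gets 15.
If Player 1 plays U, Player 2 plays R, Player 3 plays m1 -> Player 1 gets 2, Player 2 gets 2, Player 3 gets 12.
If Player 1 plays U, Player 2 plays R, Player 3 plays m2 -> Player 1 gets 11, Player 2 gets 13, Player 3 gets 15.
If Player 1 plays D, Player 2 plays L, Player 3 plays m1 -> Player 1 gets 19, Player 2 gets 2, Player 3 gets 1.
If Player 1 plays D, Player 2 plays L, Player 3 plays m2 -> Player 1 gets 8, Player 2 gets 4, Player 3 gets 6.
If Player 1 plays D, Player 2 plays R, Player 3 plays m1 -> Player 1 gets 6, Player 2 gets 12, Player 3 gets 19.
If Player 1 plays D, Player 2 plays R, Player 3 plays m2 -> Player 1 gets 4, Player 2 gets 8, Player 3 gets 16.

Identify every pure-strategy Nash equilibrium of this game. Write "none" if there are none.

Mark each player's best response to every combination of opponents' strategies; a profile where every player is best-responding is a pure Nash equilibrium.
Player 1 against (L, m1): payoffs 8, 19 → best response D.
Player 1 against (L, m2): payoffs 9, 8 → best response U.
Player 1 against (R, m1): payoffs 2, 6 → best response D.
Player 1 against (R, m2): payoffs 11, 4 → best response U.
Player 2 against (U, m1): payoffs 10, 2 → best response L.
Player 2 against (U, m2): payoffs 18, 13 → best response L.
Player 2 against (D, m1): payoffs 2, 12 → best response R.
Player 2 against (D, m2): payoffs 4, 8 → best response R.
Player 3 against (U, L): payoffs 9, 15 → best response m2.
Player 3 against (U, R): payoffs 12, 15 → best response m2.
Player 3 against (D, L): payoffs 1, 6 → best response m2.
Player 3 against (D, R): payoffs 19, 16 → best response m1.
Mutual best responses: (U, L, m2); (D, R, m1).

Pure-strategy Nash equilibria: (U, L, m2); (D, R, m1)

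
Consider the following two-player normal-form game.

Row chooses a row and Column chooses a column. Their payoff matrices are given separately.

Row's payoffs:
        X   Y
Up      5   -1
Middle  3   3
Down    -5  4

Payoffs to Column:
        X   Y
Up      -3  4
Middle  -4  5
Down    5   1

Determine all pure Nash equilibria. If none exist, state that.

There is no pure-strategy Nash equilibrium.

Row against X: payoffs 5, 3, -5 → best response Up.
Row against Y: payoffs -1, 3, 4 → best response Down.
Column against Up: payoffs -3, 4 → best response Y.
Column against Middle: payoffs -4, 5 → best response Y.
Column against Down: payoffs 5, 1 → best response X.
No profile is a mutual best response for all players.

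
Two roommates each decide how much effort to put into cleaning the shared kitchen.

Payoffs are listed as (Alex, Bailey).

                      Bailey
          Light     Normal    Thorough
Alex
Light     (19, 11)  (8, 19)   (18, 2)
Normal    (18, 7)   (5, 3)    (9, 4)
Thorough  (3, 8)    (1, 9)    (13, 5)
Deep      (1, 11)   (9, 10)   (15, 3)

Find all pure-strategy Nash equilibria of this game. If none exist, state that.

This game has no pure Nash equilibrium.

For each player, find the best response to each opponent profile; mutual best responses are the pure NE.
Alex against Light: payoffs 19, 18, 3, 1 → best response Light.
Alex against Normal: payoffs 8, 5, 1, 9 → best response Deep.
Alex against Thorough: payoffs 18, 9, 13, 15 → best response Light.
Bailey against Light: payoffs 11, 19, 2 → best response Normal.
Bailey against Normal: payoffs 7, 3, 4 → best response Light.
Bailey against Thorough: payoffs 8, 9, 5 → best response Normal.
Bailey against Deep: payoffs 11, 10, 3 → best response Light.
No profile is a mutual best response for all players.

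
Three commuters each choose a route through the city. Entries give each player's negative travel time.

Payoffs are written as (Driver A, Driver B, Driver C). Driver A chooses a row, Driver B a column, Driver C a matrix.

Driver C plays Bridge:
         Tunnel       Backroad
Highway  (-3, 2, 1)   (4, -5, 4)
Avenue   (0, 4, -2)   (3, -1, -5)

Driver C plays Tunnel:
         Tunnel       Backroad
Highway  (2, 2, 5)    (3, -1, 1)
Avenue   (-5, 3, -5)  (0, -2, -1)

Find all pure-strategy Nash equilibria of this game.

Mark each player's best response to every combination of opponents' strategies; a profile where every player is best-responding is a pure Nash equilibrium.
Driver A against (Tunnel, Bridge): payoffs -3, 0 → best response Avenue.
Driver A against (Tunnel, Tunnel): payoffs 2, -5 → best response Highway.
Driver A against (Backroad, Bridge): payoffs 4, 3 → best response Highway.
Driver A against (Backroad, Tunnel): payoffs 3, 0 → best response Highway.
Driver B against (Highway, Bridge): payoffs 2, -5 → best response Tunnel.
Driver B against (Highway, Tunnel): payoffs 2, -1 → best response Tunnel.
Driver B against (Avenue, Bridge): payoffs 4, -1 → best response Tunnel.
Driver B against (Avenue, Tunnel): payoffs 3, -2 → best response Tunnel.
Driver C against (Highway, Tunnel): payoffs 1, 5 → best response Tunnel.
Driver C against (Highway, Backroad): payoffs 4, 1 → best response Bridge.
Driver C against (Avenue, Tunnel): payoffs -2, -5 → best response Bridge.
Driver C against (Avenue, Backroad): payoffs -5, -1 → best response Tunnel.
Mutual best responses: (Highway, Tunnel, Tunnel); (Avenue, Tunnel, Bridge).

The pure Nash equilibria are (Highway, Tunnel, Tunnel); (Avenue, Tunnel, Bridge).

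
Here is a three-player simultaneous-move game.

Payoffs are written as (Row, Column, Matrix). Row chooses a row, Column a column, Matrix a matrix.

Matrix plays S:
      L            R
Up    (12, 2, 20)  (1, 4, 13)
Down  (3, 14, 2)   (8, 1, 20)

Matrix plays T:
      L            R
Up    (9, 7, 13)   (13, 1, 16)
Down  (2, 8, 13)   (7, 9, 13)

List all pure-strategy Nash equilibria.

none

Check each profile: it is a Nash equilibrium iff no player can strictly gain by switching unilaterally.
(Up, L, S): Column can switch to R (2 → 4). Not NE.
(Up, L, T): Matrix can switch to S (13 → 20). Not NE.
(Up, R, S): Row can switch to Down (1 → 8). Not NE.
(Up, R, T): Column can switch to L (1 → 7). Not NE.
(Down, L, S): Row can switch to Up (3 → 12). Not NE.
(Down, L, T): Row can switch to Up (2 → 9). Not NE.
(Down, R, S): Column can switch to L (1 → 14). Not NE.
(Down, R, T): Row can switch to Up (7 → 13). Not NE.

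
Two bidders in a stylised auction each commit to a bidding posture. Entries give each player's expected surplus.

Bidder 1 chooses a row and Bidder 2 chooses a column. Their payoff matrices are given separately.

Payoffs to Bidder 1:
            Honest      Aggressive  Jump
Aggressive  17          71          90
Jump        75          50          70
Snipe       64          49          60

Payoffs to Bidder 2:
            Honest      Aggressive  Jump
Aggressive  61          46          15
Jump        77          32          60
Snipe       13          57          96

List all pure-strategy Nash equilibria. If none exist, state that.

For each player, find the best response to each opponent profile; mutual best responses are the pure NE.
Bidder 1 against Honest: payoffs 17, 75, 64 → best response Jump.
Bidder 1 against Aggressive: payoffs 71, 50, 49 → best response Aggressive.
Bidder 1 against Jump: payoffs 90, 70, 60 → best response Aggressive.
Bidder 2 against Aggressive: payoffs 61, 46, 15 → best response Honest.
Bidder 2 against Jump: payoffs 77, 32, 60 → best response Honest.
Bidder 2 against Snipe: payoffs 13, 57, 96 → best response Jump.
Mutual best responses: (Jump, Honest).

(Jump, Honest)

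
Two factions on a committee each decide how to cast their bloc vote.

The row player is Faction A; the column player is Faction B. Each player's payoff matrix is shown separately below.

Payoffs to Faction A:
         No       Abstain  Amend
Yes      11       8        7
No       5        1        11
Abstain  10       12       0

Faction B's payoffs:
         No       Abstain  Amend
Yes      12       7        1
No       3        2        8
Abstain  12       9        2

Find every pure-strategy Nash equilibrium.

The pure Nash equilibria are (Yes, No) and (No, Amend).

Mark each player's best response to every combination of opponents' strategies; a profile where every player is best-responding is a pure Nash equilibrium.
Faction A against No: payoffs 11, 5, 10 → best response Yes.
Faction A against Abstain: payoffs 8, 1, 12 → best response Abstain.
Faction A against Amend: payoffs 7, 11, 0 → best response No.
Faction B against Yes: payoffs 12, 7, 1 → best response No.
Faction B against No: payoffs 3, 2, 8 → best response Amend.
Faction B against Abstain: payoffs 12, 9, 2 → best response No.
Mutual best responses: (Yes, No); (No, Amend).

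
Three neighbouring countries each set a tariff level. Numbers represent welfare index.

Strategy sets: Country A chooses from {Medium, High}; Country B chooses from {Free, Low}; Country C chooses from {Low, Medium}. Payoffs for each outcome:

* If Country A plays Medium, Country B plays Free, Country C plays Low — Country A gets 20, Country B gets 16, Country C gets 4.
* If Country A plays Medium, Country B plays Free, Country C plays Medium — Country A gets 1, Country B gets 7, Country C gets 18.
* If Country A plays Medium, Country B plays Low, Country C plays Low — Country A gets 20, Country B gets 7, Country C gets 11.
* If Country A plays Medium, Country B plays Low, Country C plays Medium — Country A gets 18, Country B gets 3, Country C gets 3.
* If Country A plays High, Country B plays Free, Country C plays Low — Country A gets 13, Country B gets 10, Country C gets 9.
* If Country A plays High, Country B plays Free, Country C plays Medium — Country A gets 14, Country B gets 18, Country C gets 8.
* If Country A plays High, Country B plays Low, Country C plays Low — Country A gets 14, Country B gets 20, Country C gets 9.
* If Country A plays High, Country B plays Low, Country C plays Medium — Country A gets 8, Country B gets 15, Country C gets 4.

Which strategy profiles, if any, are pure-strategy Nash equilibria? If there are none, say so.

No pure-strategy Nash equilibrium.

For each strategy profile, look for a profitable unilateral deviation.
(Medium, Free, Low): Country C can switch to Medium (4 → 18). Not NE.
(Medium, Free, Medium): Country A can switch to High (1 → 14). Not NE.
(Medium, Low, Low): Country B can switch to Free (7 → 16). Not NE.
(Medium, Low, Medium): Country B can switch to Free (3 → 7). Not NE.
(High, Free, Low): Country A can switch to Medium (13 → 20). Not NE.
(High, Free, Medium): Country C can switch to Low (8 → 9). Not NE.
(High, Low, Low): Country A can switch to Medium (14 → 20). Not NE.
(High, Low, Medium): Country A can switch to Medium (8 → 18). Not NE.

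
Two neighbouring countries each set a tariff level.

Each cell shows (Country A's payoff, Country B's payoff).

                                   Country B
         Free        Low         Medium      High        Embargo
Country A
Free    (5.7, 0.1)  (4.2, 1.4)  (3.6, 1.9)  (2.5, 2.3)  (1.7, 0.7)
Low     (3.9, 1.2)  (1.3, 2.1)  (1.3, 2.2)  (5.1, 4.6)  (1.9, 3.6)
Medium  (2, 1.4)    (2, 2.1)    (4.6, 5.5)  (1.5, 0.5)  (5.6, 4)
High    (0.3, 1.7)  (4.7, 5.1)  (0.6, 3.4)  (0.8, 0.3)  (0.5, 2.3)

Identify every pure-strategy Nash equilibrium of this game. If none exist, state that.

(Free, Free): Country B can switch to Low (0.1 → 1.4). Not NE.
(Free, Low): Country A can switch to High (4.2 → 4.7). Not NE.
(Free, Medium): Country A can switch to Medium (3.6 → 4.6). Not NE.
(Free, High): Country A can switch to Low (2.5 → 5.1). Not NE.
(Free, Embargo): Country A can switch to Low (1.7 → 1.9). Not NE.
(Low, Free): Country A can switch to Free (3.9 → 5.7). Not NE.
(Low, Low): Country A can switch to Free (1.3 → 4.2). Not NE.
(Low, Medium): Country A can switch to Free (1.3 → 3.6). Not NE.
(Low, High): Country A gets 5.1, best alternative 2.5; Country B gets 4.6, best alternative 3.6. No profitable deviation — NE.
(Low, Embargo): Country A can switch to Medium (1.9 → 5.6). Not NE.
(Medium, Free): Country A can switch to Free (2 → 5.7). Not NE.
(Medium, Low): Country A can switch to Free (2 → 4.2). Not NE.
(Medium, Medium): Country A gets 4.6, best alternative 3.6; Country B gets 5.5, best alternative 4. No profitable deviation — NE.
(Medium, High): Country A can switch to Free (1.5 → 2.5). Not NE.
(High, Low): Country A gets 4.7, best alternative 4.2; Country B gets 5.1, best alternative 3.4. No profitable deviation — NE.
(The remaining 5 profiles each have a profitable deviation by the same check.)

The pure Nash equilibria are (Low, High) and (Medium, Medium) and (High, Low).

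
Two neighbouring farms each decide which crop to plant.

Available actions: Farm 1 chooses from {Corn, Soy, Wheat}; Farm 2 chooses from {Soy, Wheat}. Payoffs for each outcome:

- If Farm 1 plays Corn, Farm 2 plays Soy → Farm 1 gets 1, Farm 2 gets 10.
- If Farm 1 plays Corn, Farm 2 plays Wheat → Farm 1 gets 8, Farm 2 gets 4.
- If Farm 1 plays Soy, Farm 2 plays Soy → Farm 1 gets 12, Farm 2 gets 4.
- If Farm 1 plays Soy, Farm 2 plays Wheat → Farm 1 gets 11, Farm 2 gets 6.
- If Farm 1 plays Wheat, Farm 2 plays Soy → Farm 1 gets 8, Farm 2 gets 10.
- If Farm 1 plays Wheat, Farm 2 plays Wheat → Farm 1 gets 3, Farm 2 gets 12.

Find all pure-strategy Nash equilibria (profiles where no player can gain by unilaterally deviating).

For each player, find the best response to each opponent profile; mutual best responses are the pure NE.
Farm 1 against Soy: payoffs 1, 12, 8 → best response Soy.
Farm 1 against Wheat: payoffs 8, 11, 3 → best response Soy.
Farm 2 against Corn: payoffs 10, 4 → best response Soy.
Farm 2 against Soy: payoffs 4, 6 → best response Wheat.
Farm 2 against Wheat: payoffs 10, 12 → best response Wheat.
Mutual best responses: (Soy, Wheat).

(Soy, Wheat)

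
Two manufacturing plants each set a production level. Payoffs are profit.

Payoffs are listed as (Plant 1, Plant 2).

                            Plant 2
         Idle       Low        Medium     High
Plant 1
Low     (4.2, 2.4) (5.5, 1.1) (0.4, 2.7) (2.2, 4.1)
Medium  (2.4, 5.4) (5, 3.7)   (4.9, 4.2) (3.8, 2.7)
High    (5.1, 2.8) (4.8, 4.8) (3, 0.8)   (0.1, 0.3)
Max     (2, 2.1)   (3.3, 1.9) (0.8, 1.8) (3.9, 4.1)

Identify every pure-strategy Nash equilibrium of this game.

(Low, Idle): Plant 1 can switch to High (4.2 → 5.1). Not NE.
(Low, Low): Plant 2 can switch to Idle (1.1 → 2.4). Not NE.
(Low, Medium): Plant 1 can switch to Medium (0.4 → 4.9). Not NE.
(Low, High): Plant 1 can switch to Medium (2.2 → 3.8). Not NE.
(Medium, Idle): Plant 1 can switch to Low (2.4 → 4.2). Not NE.
(Medium, Low): Plant 1 can switch to Low (5 → 5.5). Not NE.
(Max, High): Plant 1 gets 3.9, best alternative 3.8; Plant 2 gets 4.1, best alternative 2.1. No profitable deviation — NE.
(The remaining 9 profiles each have a profitable deviation by the same check.)

The unique pure-strategy Nash equilibrium is (Max, High).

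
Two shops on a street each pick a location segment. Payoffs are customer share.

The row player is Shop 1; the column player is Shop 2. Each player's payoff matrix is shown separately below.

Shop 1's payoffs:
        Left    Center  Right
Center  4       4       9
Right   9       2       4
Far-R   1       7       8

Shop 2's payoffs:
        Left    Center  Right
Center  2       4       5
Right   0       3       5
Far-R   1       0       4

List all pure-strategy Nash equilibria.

Shop 1 against Left: payoffs 4, 9, 1 → best response Right.
Shop 1 against Center: payoffs 4, 2, 7 → best response Far-R.
Shop 1 against Right: payoffs 9, 4, 8 → best response Center.
Shop 2 against Center: payoffs 2, 4, 5 → best response Right.
Shop 2 against Right: payoffs 0, 3, 5 → best response Right.
Shop 2 against Far-R: payoffs 1, 0, 4 → best response Right.
Mutual best responses: (Center, Right).

Pure NE: (Center, Right)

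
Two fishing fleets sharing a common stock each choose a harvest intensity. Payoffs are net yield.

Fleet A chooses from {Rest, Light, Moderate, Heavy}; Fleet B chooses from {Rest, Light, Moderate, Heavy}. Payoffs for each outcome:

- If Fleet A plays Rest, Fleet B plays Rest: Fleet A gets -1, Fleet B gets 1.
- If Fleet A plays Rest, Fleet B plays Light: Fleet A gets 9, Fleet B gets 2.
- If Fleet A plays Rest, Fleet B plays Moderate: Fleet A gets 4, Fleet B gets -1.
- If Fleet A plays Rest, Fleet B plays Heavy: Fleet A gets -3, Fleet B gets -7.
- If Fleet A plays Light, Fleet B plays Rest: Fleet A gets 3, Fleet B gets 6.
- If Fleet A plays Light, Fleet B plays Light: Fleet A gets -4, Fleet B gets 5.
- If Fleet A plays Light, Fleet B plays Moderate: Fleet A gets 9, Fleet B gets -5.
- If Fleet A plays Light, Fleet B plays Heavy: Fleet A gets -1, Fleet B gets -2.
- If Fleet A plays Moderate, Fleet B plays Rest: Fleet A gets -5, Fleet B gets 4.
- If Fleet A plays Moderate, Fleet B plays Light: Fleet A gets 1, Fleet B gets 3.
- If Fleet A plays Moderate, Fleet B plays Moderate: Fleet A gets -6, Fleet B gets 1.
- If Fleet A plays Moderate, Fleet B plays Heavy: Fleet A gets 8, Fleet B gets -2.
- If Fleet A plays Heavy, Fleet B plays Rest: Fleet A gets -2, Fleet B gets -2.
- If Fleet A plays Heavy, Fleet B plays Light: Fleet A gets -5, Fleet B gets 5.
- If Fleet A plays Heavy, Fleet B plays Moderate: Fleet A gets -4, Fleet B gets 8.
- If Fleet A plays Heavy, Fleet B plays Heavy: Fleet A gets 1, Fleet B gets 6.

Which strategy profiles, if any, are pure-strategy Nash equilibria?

(Rest, Light), (Light, Rest)

Fleet A against Rest: payoffs -1, 3, -5, -2 → best response Light.
Fleet A against Light: payoffs 9, -4, 1, -5 → best response Rest.
Fleet A against Moderate: payoffs 4, 9, -6, -4 → best response Light.
Fleet A against Heavy: payoffs -3, -1, 8, 1 → best response Moderate.
Fleet B against Rest: payoffs 1, 2, -1, -7 → best response Light.
Fleet B against Light: payoffs 6, 5, -5, -2 → best response Rest.
Fleet B against Moderate: payoffs 4, 3, 1, -2 → best response Rest.
Fleet B against Heavy: payoffs -2, 5, 8, 6 → best response Moderate.
Mutual best responses: (Rest, Light); (Light, Rest).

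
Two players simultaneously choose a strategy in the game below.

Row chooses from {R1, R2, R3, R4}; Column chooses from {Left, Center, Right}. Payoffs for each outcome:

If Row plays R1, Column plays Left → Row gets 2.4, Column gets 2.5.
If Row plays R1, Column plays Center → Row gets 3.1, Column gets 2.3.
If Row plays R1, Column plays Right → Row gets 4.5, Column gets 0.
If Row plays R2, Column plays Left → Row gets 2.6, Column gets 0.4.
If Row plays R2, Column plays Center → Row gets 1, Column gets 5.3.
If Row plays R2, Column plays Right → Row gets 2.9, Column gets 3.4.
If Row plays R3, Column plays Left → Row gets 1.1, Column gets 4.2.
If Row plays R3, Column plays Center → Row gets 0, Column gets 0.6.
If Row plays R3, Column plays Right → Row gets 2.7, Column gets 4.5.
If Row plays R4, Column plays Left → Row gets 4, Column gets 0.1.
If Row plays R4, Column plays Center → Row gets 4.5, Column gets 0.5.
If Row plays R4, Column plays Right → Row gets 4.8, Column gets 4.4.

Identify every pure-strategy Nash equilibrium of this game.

For each strategy profile, look for a profitable unilateral deviation.
(R1, Left): Row can switch to R2 (2.4 → 2.6). Not NE.
(R1, Center): Row can switch to R4 (3.1 → 4.5). Not NE.
(R1, Right): Row can switch to R4 (4.5 → 4.8). Not NE.
(R2, Left): Row can switch to R4 (2.6 → 4). Not NE.
(R2, Center): Row can switch to R1 (1 → 3.1). Not NE.
(R2, Right): Row can switch to R1 (2.9 → 4.5). Not NE.
(R4, Right): Row gets 4.8, best alternative 4.5; Column gets 4.4, best alternative 0.5. No profitable deviation — NE.
(The remaining 5 profiles each have a profitable deviation by the same check.)

The unique pure-strategy Nash equilibrium is (R4, Right).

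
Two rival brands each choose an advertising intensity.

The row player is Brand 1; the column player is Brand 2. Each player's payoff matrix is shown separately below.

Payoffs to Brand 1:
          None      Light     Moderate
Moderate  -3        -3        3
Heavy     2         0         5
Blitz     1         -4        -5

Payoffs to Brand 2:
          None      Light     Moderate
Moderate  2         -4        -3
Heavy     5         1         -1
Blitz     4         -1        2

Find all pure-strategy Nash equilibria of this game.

Check each profile: it is a Nash equilibrium iff no player can strictly gain by switching unilaterally.
(Moderate, None): Brand 1 can switch to Heavy (-3 → 2). Not NE.
(Moderate, Light): Brand 1 can switch to Heavy (-3 → 0). Not NE.
(Moderate, Moderate): Brand 1 can switch to Heavy (3 → 5). Not NE.
(Heavy, None): Brand 1 gets 2, best alternative 1; Brand 2 gets 5, best alternative 1. No profitable deviation — NE.
(Heavy, Light): Brand 2 can switch to None (1 → 5). Not NE.
(Heavy, Moderate): Brand 2 can switch to None (-1 → 5). Not NE.
(Blitz, None): Brand 1 can switch to Heavy (1 → 2). Not NE.
(Blitz, Light): Brand 1 can switch to Moderate (-4 → -3). Not NE.
(Blitz, Moderate): Brand 1 can switch to Moderate (-5 → 3). Not NE.

(Heavy, None)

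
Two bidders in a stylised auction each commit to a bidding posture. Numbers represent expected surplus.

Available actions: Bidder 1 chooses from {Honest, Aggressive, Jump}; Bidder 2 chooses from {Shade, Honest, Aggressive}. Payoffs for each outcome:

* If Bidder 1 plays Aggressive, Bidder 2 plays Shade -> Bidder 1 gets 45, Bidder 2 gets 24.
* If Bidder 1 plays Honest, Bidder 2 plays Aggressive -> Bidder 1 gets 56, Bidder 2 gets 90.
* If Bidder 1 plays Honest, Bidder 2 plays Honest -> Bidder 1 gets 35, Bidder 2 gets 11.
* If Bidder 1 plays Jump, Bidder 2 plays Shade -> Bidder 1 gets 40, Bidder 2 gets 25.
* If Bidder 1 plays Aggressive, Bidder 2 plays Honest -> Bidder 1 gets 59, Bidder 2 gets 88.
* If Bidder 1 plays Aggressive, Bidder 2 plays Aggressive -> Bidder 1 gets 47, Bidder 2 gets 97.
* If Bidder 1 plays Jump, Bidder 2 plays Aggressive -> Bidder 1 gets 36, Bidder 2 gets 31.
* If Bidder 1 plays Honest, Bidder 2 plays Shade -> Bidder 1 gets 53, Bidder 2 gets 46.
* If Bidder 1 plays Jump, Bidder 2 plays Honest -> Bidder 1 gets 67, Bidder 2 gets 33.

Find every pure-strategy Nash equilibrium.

Pure-strategy Nash equilibria: (Honest, Aggressive); (Jump, Honest)

(Honest, Shade): Bidder 2 can switch to Aggressive (46 → 90). Not NE.
(Honest, Honest): Bidder 1 can switch to Aggressive (35 → 59). Not NE.
(Honest, Aggressive): Bidder 1 gets 56, best alternative 47; Bidder 2 gets 90, best alternative 46. No profitable deviation — NE.
(Aggressive, Shade): Bidder 1 can switch to Honest (45 → 53). Not NE.
(Aggressive, Honest): Bidder 1 can switch to Jump (59 → 67). Not NE.
(Aggressive, Aggressive): Bidder 1 can switch to Honest (47 → 56). Not NE.
(Jump, Shade): Bidder 1 can switch to Honest (40 → 53). Not NE.
(Jump, Honest): Bidder 1 gets 67, best alternative 59; Bidder 2 gets 33, best alternative 31. No profitable deviation — NE.
(Jump, Aggressive): Bidder 1 can switch to Honest (36 → 56). Not NE.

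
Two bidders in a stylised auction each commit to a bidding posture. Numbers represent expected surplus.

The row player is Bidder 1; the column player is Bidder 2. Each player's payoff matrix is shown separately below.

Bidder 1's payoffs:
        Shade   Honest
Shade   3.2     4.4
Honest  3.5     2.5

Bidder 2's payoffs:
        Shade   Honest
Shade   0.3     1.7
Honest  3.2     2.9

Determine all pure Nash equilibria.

Mark each player's best response to every combination of opponents' strategies; a profile where every player is best-responding is a pure Nash equilibrium.
Bidder 1 against Shade: payoffs 3.2, 3.5 → best response Honest.
Bidder 1 against Honest: payoffs 4.4, 2.5 → best response Shade.
Bidder 2 against Shade: payoffs 0.3, 1.7 → best response Honest.
Bidder 2 against Honest: payoffs 3.2, 2.9 → best response Shade.
Mutual best responses: (Shade, Honest); (Honest, Shade).

Pure-strategy Nash equilibria: (Shade, Honest), (Honest, Shade)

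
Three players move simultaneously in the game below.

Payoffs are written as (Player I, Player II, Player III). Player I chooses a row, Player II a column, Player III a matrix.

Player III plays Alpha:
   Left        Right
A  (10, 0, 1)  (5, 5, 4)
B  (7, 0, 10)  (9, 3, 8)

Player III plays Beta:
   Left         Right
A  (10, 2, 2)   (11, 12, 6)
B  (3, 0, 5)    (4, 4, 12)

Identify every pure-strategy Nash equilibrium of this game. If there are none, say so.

Player I against (Left, Alpha): payoffs 10, 7 → best response A.
Player I against (Left, Beta): payoffs 10, 3 → best response A.
Player I against (Right, Alpha): payoffs 5, 9 → best response B.
Player I against (Right, Beta): payoffs 11, 4 → best response A.
Player II against (A, Alpha): payoffs 0, 5 → best response Right.
Player II against (A, Beta): payoffs 2, 12 → best response Right.
Player II against (B, Alpha): payoffs 0, 3 → best response Right.
Player II against (B, Beta): payoffs 0, 4 → best response Right.
Player III against (A, Left): payoffs 1, 2 → best response Beta.
Player III against (A, Right): payoffs 4, 6 → best response Beta.
Player III against (B, Left): payoffs 10, 5 → best response Alpha.
Player III against (B, Right): payoffs 8, 12 → best response Beta.
Mutual best responses: (A, Right, Beta).

Pure NE: (A, Right, Beta)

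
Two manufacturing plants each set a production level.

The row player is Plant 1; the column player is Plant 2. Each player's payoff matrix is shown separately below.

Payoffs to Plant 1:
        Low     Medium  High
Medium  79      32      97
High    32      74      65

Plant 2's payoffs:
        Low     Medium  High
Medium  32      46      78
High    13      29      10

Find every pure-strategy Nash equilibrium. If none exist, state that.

(Medium, High), (High, Medium)

Plant 1 against Low: payoffs 79, 32 → best response Medium.
Plant 1 against Medium: payoffs 32, 74 → best response High.
Plant 1 against High: payoffs 97, 65 → best response Medium.
Plant 2 against Medium: payoffs 32, 46, 78 → best response High.
Plant 2 against High: payoffs 13, 29, 10 → best response Medium.
Mutual best responses: (Medium, High); (High, Medium).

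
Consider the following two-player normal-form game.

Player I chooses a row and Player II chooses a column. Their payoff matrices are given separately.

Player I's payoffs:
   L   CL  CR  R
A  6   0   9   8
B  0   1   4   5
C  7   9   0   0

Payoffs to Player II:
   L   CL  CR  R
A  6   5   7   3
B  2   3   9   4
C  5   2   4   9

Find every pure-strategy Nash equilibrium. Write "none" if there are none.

Pure NE: (A, CR)

Mark each player's best response to every combination of opponents' strategies; a profile where every player is best-responding is a pure Nash equilibrium.
Player I against L: payoffs 6, 0, 7 → best response C.
Player I against CL: payoffs 0, 1, 9 → best response C.
Player I against CR: payoffs 9, 4, 0 → best response A.
Player I against R: payoffs 8, 5, 0 → best response A.
Player II against A: payoffs 6, 5, 7, 3 → best response CR.
Player II against B: payoffs 2, 3, 9, 4 → best response CR.
Player II against C: payoffs 5, 2, 4, 9 → best response R.
Mutual best responses: (A, CR).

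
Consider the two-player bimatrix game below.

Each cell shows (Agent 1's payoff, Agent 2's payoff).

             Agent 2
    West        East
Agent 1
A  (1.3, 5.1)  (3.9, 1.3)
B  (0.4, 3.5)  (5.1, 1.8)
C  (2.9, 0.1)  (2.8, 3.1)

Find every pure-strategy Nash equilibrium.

(A, West): Agent 1 can switch to C (1.3 → 2.9). Not NE.
(A, East): Agent 1 can switch to B (3.9 → 5.1). Not NE.
(B, West): Agent 1 can switch to A (0.4 → 1.3). Not NE.
(B, East): Agent 2 can switch to West (1.8 → 3.5). Not NE.
(C, West): Agent 2 can switch to East (0.1 → 3.1). Not NE.
(C, East): Agent 1 can switch to A (2.8 → 3.9). Not NE.

There is no pure-strategy Nash equilibrium.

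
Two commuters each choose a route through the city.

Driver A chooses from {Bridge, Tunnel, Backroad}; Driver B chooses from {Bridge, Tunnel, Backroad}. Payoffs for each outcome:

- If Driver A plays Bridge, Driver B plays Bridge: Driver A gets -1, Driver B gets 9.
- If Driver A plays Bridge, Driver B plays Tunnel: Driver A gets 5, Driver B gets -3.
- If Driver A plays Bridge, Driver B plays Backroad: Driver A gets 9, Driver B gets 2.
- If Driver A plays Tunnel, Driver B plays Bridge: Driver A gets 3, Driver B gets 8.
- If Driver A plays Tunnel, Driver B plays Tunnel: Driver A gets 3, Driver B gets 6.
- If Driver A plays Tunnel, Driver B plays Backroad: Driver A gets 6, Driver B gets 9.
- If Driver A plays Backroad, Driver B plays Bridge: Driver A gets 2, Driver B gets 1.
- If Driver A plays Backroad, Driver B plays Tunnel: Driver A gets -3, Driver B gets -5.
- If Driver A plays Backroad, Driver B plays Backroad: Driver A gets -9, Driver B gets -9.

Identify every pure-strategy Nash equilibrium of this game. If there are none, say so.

none

For each player, find the best response to each opponent profile; mutual best responses are the pure NE.
Driver A against Bridge: payoffs -1, 3, 2 → best response Tunnel.
Driver A against Tunnel: payoffs 5, 3, -3 → best response Bridge.
Driver A against Backroad: payoffs 9, 6, -9 → best response Bridge.
Driver B against Bridge: payoffs 9, -3, 2 → best response Bridge.
Driver B against Tunnel: payoffs 8, 6, 9 → best response Backroad.
Driver B against Backroad: payoffs 1, -5, -9 → best response Bridge.
No profile is a mutual best response for all players.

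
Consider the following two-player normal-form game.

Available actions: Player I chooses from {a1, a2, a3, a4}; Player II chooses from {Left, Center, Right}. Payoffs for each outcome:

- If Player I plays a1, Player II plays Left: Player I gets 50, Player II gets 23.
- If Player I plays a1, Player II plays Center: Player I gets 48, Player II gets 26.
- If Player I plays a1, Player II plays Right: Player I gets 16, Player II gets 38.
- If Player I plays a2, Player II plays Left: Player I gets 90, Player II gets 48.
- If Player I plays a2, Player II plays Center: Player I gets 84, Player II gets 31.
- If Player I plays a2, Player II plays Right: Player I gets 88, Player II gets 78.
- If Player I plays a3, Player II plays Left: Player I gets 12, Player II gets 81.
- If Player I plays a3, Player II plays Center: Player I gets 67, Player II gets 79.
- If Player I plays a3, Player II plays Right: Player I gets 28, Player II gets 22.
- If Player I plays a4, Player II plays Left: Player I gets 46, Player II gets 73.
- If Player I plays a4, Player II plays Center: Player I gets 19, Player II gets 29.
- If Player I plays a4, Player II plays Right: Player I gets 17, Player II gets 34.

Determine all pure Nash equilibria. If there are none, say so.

For each player, find the best response to each opponent profile; mutual best responses are the pure NE.
Player I against Left: payoffs 50, 90, 12, 46 → best response a2.
Player I against Center: payoffs 48, 84, 67, 19 → best response a2.
Player I against Right: payoffs 16, 88, 28, 17 → best response a2.
Player II against a1: payoffs 23, 26, 38 → best response Right.
Player II against a2: payoffs 48, 31, 78 → best response Right.
Player II against a3: payoffs 81, 79, 22 → best response Left.
Player II against a4: payoffs 73, 29, 34 → best response Left.
Mutual best responses: (a2, Right).

The unique pure-strategy Nash equilibrium is (a2, Right).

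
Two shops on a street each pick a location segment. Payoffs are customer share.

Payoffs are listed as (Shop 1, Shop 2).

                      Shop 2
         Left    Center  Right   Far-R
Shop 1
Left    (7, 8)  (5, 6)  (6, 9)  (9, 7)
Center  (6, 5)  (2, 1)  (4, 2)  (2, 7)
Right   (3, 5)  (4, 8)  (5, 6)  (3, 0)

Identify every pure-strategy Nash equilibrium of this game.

Check each profile: it is a Nash equilibrium iff no player can strictly gain by switching unilaterally.
(Left, Left): Shop 2 can switch to Right (8 → 9). Not NE.
(Left, Center): Shop 2 can switch to Left (6 → 8). Not NE.
(Left, Right): Shop 1 gets 6, best alternative 5; Shop 2 gets 9, best alternative 8. No profitable deviation — NE.
(Left, Far-R): Shop 2 can switch to Left (7 → 8). Not NE.
(Center, Left): Shop 1 can switch to Left (6 → 7). Not NE.
(Center, Center): Shop 1 can switch to Left (2 → 5). Not NE.
(Center, Right): Shop 1 can switch to Left (4 → 6). Not NE.
(Center, Far-R): Shop 1 can switch to Left (2 → 9). Not NE.
(Right, Left): Shop 1 can switch to Left (3 → 7). Not NE.
(Right, Center): Shop 1 can switch to Left (4 → 5). Not NE.
(Right, Right): Shop 1 can switch to Left (5 → 6). Not NE.
(The remaining 1 profile has a profitable deviation by the same check.)

The unique pure-strategy Nash equilibrium is (Left, Right).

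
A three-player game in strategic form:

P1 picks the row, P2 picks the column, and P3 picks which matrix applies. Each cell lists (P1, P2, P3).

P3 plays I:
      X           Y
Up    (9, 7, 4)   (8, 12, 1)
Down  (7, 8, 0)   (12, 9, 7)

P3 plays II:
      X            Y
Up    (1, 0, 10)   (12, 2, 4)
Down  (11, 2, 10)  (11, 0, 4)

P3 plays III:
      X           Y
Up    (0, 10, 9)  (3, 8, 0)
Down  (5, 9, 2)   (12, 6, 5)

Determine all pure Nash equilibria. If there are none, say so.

(Up, Y, II), (Down, X, II), (Down, Y, I)

(Up, X, I): P2 can switch to Y (7 → 12). Not NE.
(Up, X, II): P1 can switch to Down (1 → 11). Not NE.
(Up, X, III): P1 can switch to Down (0 → 5). Not NE.
(Up, Y, I): P1 can switch to Down (8 → 12). Not NE.
(Up, Y, II): P1 gets 12, best alternative 11; P2 gets 2, best alternative 0; P3 gets 4, best alternative 1. No profitable deviation — NE.
(Up, Y, III): P1 can switch to Down (3 → 12). Not NE.
(Down, X, I): P1 can switch to Up (7 → 9). Not NE.
(Down, X, II): P1 gets 11, best alternative 1; P2 gets 2, best alternative 0; P3 gets 10, best alternative 2. No profitable deviation — NE.
(Down, Y, I): P1 gets 12, best alternative 8; P2 gets 9, best alternative 8; P3 gets 7, best alternative 5. No profitable deviation — NE.
(The remaining 3 profiles each have a profitable deviation by the same check.)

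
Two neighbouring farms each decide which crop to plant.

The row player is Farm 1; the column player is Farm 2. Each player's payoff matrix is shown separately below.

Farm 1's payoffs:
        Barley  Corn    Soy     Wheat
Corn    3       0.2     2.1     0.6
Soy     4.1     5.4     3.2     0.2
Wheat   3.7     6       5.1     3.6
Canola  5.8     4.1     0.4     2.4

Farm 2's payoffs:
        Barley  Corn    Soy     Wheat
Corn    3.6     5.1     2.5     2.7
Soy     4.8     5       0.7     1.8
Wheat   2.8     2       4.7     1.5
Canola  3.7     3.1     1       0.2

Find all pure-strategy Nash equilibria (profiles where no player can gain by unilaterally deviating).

(Wheat, Soy); (Canola, Barley)

Mark each player's best response to every combination of opponents' strategies; a profile where every player is best-responding is a pure Nash equilibrium.
Farm 1 against Barley: payoffs 3, 4.1, 3.7, 5.8 → best response Canola.
Farm 1 against Corn: payoffs 0.2, 5.4, 6, 4.1 → best response Wheat.
Farm 1 against Soy: payoffs 2.1, 3.2, 5.1, 0.4 → best response Wheat.
Farm 1 against Wheat: payoffs 0.6, 0.2, 3.6, 2.4 → best response Wheat.
Farm 2 against Corn: payoffs 3.6, 5.1, 2.5, 2.7 → best response Corn.
Farm 2 against Soy: payoffs 4.8, 5, 0.7, 1.8 → best response Corn.
Farm 2 against Wheat: payoffs 2.8, 2, 4.7, 1.5 → best response Soy.
Farm 2 against Canola: payoffs 3.7, 3.1, 1, 0.2 → best response Barley.
Mutual best responses: (Wheat, Soy); (Canola, Barley).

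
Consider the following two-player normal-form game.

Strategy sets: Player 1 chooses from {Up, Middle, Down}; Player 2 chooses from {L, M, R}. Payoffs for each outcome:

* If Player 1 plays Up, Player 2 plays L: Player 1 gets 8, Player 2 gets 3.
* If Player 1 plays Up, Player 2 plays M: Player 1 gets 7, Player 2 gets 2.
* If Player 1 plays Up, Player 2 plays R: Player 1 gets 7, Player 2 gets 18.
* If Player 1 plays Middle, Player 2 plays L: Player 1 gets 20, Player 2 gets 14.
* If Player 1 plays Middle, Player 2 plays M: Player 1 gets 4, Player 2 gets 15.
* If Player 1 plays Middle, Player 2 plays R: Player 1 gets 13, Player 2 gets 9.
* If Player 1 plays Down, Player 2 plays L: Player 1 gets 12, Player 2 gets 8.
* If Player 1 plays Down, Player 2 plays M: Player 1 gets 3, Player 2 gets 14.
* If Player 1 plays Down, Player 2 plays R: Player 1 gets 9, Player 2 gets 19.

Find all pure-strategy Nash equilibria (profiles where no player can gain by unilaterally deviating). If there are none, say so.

(Up, L): Player 1 can switch to Middle (8 → 20). Not NE.
(Up, M): Player 2 can switch to L (2 → 3). Not NE.
(Up, R): Player 1 can switch to Middle (7 → 13). Not NE.
(Middle, L): Player 2 can switch to M (14 → 15). Not NE.
(Middle, M): Player 1 can switch to Up (4 → 7). Not NE.
(Middle, R): Player 2 can switch to L (9 → 14). Not NE.
(Down, L): Player 1 can switch to Middle (12 → 20). Not NE.
(Down, M): Player 1 can switch to Up (3 → 7). Not NE.
(The remaining 1 profile has a profitable deviation by the same check.)

No pure-strategy Nash equilibrium.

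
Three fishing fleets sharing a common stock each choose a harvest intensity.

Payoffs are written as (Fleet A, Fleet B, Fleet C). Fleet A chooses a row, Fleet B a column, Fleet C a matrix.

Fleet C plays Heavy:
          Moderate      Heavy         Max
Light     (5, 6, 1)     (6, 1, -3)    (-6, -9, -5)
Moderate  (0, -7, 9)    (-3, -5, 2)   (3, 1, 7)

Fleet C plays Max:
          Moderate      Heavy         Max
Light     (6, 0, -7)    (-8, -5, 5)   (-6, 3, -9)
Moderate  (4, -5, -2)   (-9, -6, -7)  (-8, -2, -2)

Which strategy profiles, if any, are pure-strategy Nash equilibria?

Fleet A against (Moderate, Heavy): payoffs 5, 0 → best response Light.
Fleet A against (Moderate, Max): payoffs 6, 4 → best response Light.
Fleet A against (Heavy, Heavy): payoffs 6, -3 → best response Light.
Fleet A against (Heavy, Max): payoffs -8, -9 → best response Light.
Fleet A against (Max, Heavy): payoffs -6, 3 → best response Moderate.
Fleet A against (Max, Max): payoffs -6, -8 → best response Light.
Fleet B against (Light, Heavy): payoffs 6, 1, -9 → best response Moderate.
Fleet B against (Light, Max): payoffs 0, -5, 3 → best response Max.
Fleet B against (Moderate, Heavy): payoffs -7, -5, 1 → best response Max.
Fleet B against (Moderate, Max): payoffs -5, -6, -2 → best response Max.
Fleet C against (Light, Moderate): payoffs 1, -7 → best response Heavy.
Fleet C against (Light, Heavy): payoffs -3, 5 → best response Max.
Fleet C against (Light, Max): payoffs -5, -9 → best response Heavy.
Fleet C against (Moderate, Moderate): payoffs 9, -2 → best response Heavy.
Fleet C against (Moderate, Heavy): payoffs 2, -7 → best response Heavy.
Fleet C against (Moderate, Max): payoffs 7, -2 → best response Heavy.
Mutual best responses: (Light, Moderate, Heavy); (Moderate, Max, Heavy).

(Light, Moderate, Heavy), (Moderate, Max, Heavy)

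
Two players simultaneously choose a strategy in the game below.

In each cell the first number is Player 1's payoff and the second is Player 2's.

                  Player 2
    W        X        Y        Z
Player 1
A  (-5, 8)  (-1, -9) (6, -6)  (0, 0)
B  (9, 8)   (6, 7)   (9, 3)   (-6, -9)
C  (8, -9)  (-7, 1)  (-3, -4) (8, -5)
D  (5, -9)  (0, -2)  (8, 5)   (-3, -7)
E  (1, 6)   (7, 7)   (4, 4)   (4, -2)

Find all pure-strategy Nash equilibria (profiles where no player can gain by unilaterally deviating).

Check each profile: it is a Nash equilibrium iff no player can strictly gain by switching unilaterally.
(A, W): Player 1 can switch to B (-5 → 9). Not NE.
(A, X): Player 1 can switch to B (-1 → 6). Not NE.
(A, Y): Player 1 can switch to B (6 → 9). Not NE.
(A, Z): Player 1 can switch to C (0 → 8). Not NE.
(B, W): Player 1 gets 9, best alternative 8; Player 2 gets 8, best alternative 7. No profitable deviation — NE.
(B, X): Player 1 can switch to E (6 → 7). Not NE.
(B, Y): Player 2 can switch to W (3 → 8). Not NE.
(B, Z): Player 1 can switch to A (-6 → 0). Not NE.
(C, W): Player 1 can switch to B (8 → 9). Not NE.
(C, X): Player 1 can switch to A (-7 → -1). Not NE.
(C, Y): Player 1 can switch to A (-3 → 6). Not NE.
(E, X): Player 1 gets 7, best alternative 6; Player 2 gets 7, best alternative 6. No profitable deviation — NE.
(The remaining 8 profiles each have a profitable deviation by the same check.)

The pure Nash equilibria are (B, W), (E, X).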